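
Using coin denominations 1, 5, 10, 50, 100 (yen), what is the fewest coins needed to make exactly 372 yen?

372 = 3×100 + 1×50 + 2×10 + 2×1
Total coins = 3 + 1 + 2 + 2 = 8

8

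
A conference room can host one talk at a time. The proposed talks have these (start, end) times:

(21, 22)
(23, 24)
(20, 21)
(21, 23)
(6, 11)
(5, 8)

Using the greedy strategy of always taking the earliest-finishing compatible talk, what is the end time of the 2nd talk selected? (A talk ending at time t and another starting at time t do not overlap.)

Order by finish time; keep every interval that doesn't clash with the previous kept one.
Sorted by end: (5,8)  (6,11)  (20,21)  (21,22)  (21,23)  (23,24)
take (5,8); take (20,21); take (21,22); take (23,24).
Selected: (5,8) (20,21) (21,22) (23,24)

21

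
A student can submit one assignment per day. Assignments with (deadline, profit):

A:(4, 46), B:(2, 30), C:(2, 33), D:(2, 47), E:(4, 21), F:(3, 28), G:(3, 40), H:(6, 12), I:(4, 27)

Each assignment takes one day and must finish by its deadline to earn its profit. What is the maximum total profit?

178

Take jobs in profit order; each goes to the latest open slot no later than its deadline.
Profit order: D=47 A=46 G=40 C=33 B=30 F=28 I=27 E=21 H=12
Assign: D→slot 2, A→slot 4, G→slot 3, C→slot 1, B skipped, F skipped, I skipped, E skipped, H→slot 6.
Slots: [1:C] [2:D] [3:G] [4:A] [6:H]
Profit = 33 + 47 + 40 + 46 + 12 = 178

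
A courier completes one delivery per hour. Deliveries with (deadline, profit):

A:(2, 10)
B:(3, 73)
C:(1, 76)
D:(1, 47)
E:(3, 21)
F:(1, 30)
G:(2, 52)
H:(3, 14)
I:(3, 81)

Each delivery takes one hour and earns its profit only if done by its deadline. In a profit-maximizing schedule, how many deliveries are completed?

3

Take jobs in profit order; each goes to the latest open slot no later than its deadline.
Profit order: I=81 C=76 B=73 G=52 D=47 F=30 E=21 H=14 A=10
Assign: I→slot 3, C→slot 1, B→slot 2, G skipped, D skipped, F skipped, E skipped, H skipped, A skipped.
Slots: [1:C] [2:B] [3:I]
3 of 9 scheduled.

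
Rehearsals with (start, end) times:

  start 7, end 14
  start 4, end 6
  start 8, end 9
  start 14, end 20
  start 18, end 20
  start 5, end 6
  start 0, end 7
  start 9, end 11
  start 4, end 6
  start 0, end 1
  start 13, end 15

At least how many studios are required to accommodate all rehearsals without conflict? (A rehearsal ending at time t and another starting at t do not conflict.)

starts: [0, 0, 4, 4, 5, 7, 8, 9, 13, 14, 18]
ends:   [1, 6, 6, 6, 7, 9, 11, 14, 15, 20, 20]
s0→1 s0→2 e1→1 s4→2 s4→3 s5→4  — peak 4.

4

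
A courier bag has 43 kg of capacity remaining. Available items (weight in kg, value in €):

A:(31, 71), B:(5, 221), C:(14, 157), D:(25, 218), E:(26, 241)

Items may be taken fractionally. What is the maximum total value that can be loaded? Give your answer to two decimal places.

600.46

Greedy by value/weight ratio, highest first.
Ratios (sorted): B 44.20, C 11.21, E 9.27, D 8.72, A 2.29
take B (5 @ 221); take C (14 @ 157); take 24/26 of E → 222.46. Capacity used 43/43.
Total value = 600.46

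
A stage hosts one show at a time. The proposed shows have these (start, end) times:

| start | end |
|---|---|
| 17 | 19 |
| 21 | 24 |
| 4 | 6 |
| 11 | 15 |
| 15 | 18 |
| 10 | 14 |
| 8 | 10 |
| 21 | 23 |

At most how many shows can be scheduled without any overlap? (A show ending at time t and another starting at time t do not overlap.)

Sort by end time and greedily take each interval whose start is ≥ the last chosen end.
Sorted by end: (4,6)  (8,10)  (10,14)  (11,15)  (15,18)  (17,19)  (21,23)  (21,24)
take (4,6); take (8,10); take (10,14); take (15,18); skip (17,19); take (21,23).
Selected 5 shows.

5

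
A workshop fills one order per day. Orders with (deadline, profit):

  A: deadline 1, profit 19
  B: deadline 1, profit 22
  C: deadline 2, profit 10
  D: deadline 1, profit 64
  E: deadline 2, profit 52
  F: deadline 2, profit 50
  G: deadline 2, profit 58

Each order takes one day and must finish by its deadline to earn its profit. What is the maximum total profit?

122

By profit: D(d1,64), G(d2,58), E(d2,52), F(d2,50), B(d1,22), A(d1,19), C(d2,10)
D→slot 1; G→slot 2; E skipped; F skipped; B skipped; A skipped; C skipped.
Profit = 64 + 58 = 122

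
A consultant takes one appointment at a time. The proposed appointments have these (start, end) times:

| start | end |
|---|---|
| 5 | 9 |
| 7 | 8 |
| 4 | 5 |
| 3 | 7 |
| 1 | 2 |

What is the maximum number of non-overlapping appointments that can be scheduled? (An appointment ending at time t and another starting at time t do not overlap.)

3

Sort by end time and greedily take each interval whose start is ≥ the last chosen end.
By end time: (1,2), (4,5), (3,7), (7,8), (5,9).
Pick (1,2); next start ≥ 2 → (4,5); next start ≥ 5 → (7,8).
Selected 3 appointments.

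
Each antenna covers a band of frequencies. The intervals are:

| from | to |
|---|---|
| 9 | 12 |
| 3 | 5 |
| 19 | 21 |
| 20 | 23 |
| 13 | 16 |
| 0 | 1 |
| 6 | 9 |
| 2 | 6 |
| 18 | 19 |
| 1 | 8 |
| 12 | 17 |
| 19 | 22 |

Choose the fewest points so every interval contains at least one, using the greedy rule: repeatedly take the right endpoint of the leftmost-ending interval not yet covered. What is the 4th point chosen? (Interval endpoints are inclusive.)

Process intervals by earliest right end; each time one isn't hit yet, stab at its right endpoint.
By right end: [0,1]  [3,5]  [2,6]  [1,8]  [6,9]  [9,12]  [13,16]  [12,17]  [18,19]  [19,21]  [19,22]  [20,23]
[0,1] uncovered → point at 1; [3,5] uncovered → point at 5; [6,9] uncovered → point at 9; [13,16] uncovered → point at 16; [18,19] uncovered → point at 19; [20,23] uncovered → point at 23.
Points: 1, 5, 9, 16, 19, 23 (6 total).

16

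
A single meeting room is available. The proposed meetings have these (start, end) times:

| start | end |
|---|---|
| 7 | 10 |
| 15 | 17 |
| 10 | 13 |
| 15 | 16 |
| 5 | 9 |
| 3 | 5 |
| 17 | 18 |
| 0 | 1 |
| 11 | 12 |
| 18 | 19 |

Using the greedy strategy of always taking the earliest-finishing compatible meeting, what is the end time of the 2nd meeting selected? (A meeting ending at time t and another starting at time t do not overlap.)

5

Sort by end time and greedily take each interval whose start is ≥ the last chosen end.
By end time: (0,1), (3,5), (5,9), (7,10), (11,12), (10,13), (15,16), (15,17), (17,18), (18,19).
Pick (0,1); next start ≥ 1 → (3,5); next start ≥ 5 → (5,9); next start ≥ 9 → (11,12); next start ≥ 12 → (15,16); next start ≥ 16 → (17,18); next start ≥ 18 → (18,19).
Selected: (0,1) (3,5) (5,9) (11,12) (15,16) (17,18) (18,19)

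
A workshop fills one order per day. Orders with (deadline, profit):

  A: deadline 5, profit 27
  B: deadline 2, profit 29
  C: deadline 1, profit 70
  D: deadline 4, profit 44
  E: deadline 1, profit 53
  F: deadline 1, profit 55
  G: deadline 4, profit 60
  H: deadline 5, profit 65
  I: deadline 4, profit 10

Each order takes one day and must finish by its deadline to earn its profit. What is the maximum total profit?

268

By profit: C(d1,70), H(d5,65), G(d4,60), F(d1,55), E(d1,53), D(d4,44), B(d2,29), A(d5,27), I(d4,10)
C→slot 1; H→slot 5; G→slot 4; F skipped; E skipped; D→slot 3; B→slot 2; A skipped; I skipped.
Profit = 70 + 29 + 44 + 60 + 65 = 268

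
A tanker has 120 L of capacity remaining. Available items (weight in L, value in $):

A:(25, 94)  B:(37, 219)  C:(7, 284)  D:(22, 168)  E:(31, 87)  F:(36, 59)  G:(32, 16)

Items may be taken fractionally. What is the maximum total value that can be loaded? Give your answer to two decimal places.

846.39

Sort by value per unit weight and fill in that order.
Ratios (sorted): C 40.57, D 7.64, B 5.92, A 3.76, E 2.81, F 1.64, G 0.50
take C (7 @ 284); take D (22 @ 168); take B (37 @ 219); take A (25 @ 94); take 29/31 of E → 81.39. Capacity used 120/120.
Total value = 846.39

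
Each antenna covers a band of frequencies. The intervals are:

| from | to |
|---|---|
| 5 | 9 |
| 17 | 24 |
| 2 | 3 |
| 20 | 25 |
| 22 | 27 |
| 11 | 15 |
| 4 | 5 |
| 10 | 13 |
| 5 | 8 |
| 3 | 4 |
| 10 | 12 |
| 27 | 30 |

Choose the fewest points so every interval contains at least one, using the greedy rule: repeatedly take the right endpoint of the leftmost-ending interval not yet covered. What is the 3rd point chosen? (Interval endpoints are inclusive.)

Sorted: [2,3] [3,4] [4,5] [5,8] [5,9] [10,12] [10,13] [11,15] [17,24] [20,25] [22,27] [27,30]
{[2,3],[3,4]} hit by 3; {[4,5],[5,8],[5,9]} hit by 5; {[10,12],[10,13],[11,15]} hit by 12; {[17,24],[20,25],[22,27]} hit by 24; {[27,30]} hit by 30.
Points: 3, 5, 12, 24, 30 (5 total).

12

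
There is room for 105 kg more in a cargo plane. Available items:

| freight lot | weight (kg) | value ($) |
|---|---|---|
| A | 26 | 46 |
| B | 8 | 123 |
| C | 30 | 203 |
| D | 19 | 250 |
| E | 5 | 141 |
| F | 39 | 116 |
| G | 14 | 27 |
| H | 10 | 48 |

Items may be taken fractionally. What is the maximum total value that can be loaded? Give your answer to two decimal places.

863.15

Greedy by value/weight ratio, highest first.
Order: E (141/5=28.20) > B (123/8=15.38) > D (250/19=13.16) > C (203/30=6.77) > H (48/10=4.80) > F (116/39=2.97) > G (27/14=1.93) > A (46/26=1.77)
Fill: take E (5 @ 141) → take B (8 @ 123) → take D (19 @ 250) → take C (30 @ 203) → take H (10 @ 48) → take 33/39 of F → 98.15; 105/105 used.
Total value = 863.15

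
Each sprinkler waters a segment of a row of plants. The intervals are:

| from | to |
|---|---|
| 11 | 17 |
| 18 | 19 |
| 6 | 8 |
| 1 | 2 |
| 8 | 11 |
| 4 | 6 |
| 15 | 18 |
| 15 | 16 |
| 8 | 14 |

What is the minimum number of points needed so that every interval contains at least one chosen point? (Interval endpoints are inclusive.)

Process intervals by earliest right end; each time one isn't hit yet, stab at its right endpoint.
Sorted: [1,2] [4,6] [6,8] [8,11] [8,14] [15,16] [11,17] [15,18] [18,19]
{[1,2]} hit by 2; {[4,6],[6,8]} hit by 6; {[8,11],[8,14]} hit by 11; {[15,16],[11,17],[15,18]} hit by 16; {[18,19]} hit by 19.
Points: 2, 6, 11, 16, 19 (5 total).

5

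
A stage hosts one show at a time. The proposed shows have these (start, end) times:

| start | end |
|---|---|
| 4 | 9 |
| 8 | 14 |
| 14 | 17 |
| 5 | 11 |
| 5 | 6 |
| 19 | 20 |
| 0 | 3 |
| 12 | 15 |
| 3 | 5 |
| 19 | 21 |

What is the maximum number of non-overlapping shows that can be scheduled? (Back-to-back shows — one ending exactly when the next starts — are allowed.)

Sorted by end: (0,3)  (3,5)  (5,6)  (4,9)  (5,11)  (8,14)  (12,15)  (14,17)  (19,20)  (19,21)
take (0,3); take (3,5); take (5,6); skip (4,9); take (8,14); skip (12,15); take (14,17); take (19,20); skip (19,21).
Selected 6 shows.

6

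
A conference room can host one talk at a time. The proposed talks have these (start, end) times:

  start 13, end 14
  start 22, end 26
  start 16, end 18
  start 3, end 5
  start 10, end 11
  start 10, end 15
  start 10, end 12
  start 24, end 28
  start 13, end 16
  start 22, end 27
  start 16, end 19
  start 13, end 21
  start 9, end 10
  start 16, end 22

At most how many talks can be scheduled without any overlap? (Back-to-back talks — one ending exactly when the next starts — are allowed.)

6

Greedy by earliest finish: after sorting by end time, pick each interval compatible with the last pick.
Sorted by end: (3,5)  (9,10)  (10,11)  (10,12)  (13,14)  (10,15)  (13,16)  (16,18)  (16,19)  (13,21)  (16,22)  (22,26)  (22,27)  (24,28)
take (3,5); take (9,10); take (10,11); skip (10,12); take (13,14); skip (10,15); take (16,18); skip (16,19); take (22,26).
Selected 6 talks.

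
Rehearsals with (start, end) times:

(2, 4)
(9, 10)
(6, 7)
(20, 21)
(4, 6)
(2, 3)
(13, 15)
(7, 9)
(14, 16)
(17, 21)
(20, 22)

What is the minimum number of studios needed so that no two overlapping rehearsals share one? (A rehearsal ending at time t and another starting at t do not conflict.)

3

The answer is the maximum number of intervals overlapping at any instant.
starts: [2, 2, 4, 6, 7, 9, 13, 14, 17, 20, 20]
ends:   [3, 4, 6, 7, 9, 10, 15, 16, 21, 21, 22]
s2→1 s2→2 e3→1 e4→0 s4→1 e6→0 s6→1 e7→0 s7→1 e9→0 s9→1 e10→0 s13→1 s14→2 e15→1 e16→0 s17→1 s20→2 s20→3  — peak 3.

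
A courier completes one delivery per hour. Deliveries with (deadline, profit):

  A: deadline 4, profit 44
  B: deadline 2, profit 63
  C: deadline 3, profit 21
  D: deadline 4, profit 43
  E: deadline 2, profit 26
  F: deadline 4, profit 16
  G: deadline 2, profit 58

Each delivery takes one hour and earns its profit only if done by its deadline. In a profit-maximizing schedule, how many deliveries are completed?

By profit: B(d2,63), G(d2,58), A(d4,44), D(d4,43), E(d2,26), C(d3,21), F(d4,16)
B→slot 2; G→slot 1; A→slot 4; D→slot 3; E skipped; C skipped; F skipped.
4 of 7 scheduled.

4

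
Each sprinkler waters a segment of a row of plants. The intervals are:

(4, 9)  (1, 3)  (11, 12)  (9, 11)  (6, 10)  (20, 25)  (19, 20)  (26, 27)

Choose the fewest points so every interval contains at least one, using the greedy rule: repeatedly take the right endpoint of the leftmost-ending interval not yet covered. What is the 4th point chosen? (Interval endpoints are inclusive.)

20

Sort by right endpoint; whenever an interval is uncovered, place a point at its right end.
By right end: [1,3]  [4,9]  [6,10]  [9,11]  [11,12]  [19,20]  [20,25]  [26,27]
[1,3] uncovered → point at 3; [4,9] uncovered → point at 9; [11,12] uncovered → point at 12; [19,20] uncovered → point at 20; [26,27] uncovered → point at 27.
Points: 3, 9, 12, 20, 27 (5 total).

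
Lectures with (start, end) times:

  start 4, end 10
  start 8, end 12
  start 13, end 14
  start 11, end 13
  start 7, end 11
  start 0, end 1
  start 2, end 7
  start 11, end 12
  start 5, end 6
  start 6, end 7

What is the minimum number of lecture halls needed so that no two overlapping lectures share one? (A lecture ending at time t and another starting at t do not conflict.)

Events (time:±→running): 0:+→1 1:-→0 2:+→1 4:+→2 5:+→3 … peak 3.

3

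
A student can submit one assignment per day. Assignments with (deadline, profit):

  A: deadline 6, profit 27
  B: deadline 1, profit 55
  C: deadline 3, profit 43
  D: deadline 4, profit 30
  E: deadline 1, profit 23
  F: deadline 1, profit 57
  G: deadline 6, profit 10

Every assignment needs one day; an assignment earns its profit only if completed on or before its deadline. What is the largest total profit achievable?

Sort by profit descending; place each in the latest free slot ≤ its deadline.
By profit: F(d1,57), B(d1,55), C(d3,43), D(d4,30), A(d6,27), E(d1,23), G(d6,10)
F→slot 1; B skipped; C→slot 3; D→slot 4; A→slot 6; E skipped; G→slot 5.
Profit = 57 + 43 + 30 + 10 + 27 = 167

167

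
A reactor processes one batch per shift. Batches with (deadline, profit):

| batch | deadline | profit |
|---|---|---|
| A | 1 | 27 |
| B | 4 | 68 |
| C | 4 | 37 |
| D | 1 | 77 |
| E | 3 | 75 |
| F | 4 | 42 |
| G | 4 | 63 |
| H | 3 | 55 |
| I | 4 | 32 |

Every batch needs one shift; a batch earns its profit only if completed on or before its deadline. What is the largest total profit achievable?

283

Sort by profit descending; place each in the latest free slot ≤ its deadline.
Profit order: D=77 E=75 B=68 G=63 H=55 F=42 C=37 I=32 A=27
Assign: D→slot 1, E→slot 3, B→slot 4, G→slot 2, H skipped, F skipped, C skipped, I skipped, A skipped.
Slots: [1:D] [2:G] [3:E] [4:B]
Profit = 77 + 63 + 75 + 68 = 283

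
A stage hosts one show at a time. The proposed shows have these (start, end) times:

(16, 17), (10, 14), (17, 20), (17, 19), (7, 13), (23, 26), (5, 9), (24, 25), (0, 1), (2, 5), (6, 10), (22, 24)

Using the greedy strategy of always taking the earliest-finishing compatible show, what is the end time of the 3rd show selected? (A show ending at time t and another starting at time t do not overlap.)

Sorted by end: (0,1)  (2,5)  (5,9)  (6,10)  (7,13)  (10,14)  (16,17)  (17,19)  (17,20)  (22,24)  (24,25)  (23,26)
take (0,1); take (2,5); take (5,9); take (10,14); take (16,17); take (17,19); take (22,24); take (24,25).
Selected: (0,1) (2,5) (5,9) (10,14) (16,17) (17,19) (22,24) (24,25)

9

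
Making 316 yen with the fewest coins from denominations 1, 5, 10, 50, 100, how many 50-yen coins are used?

Use the largest denomination that fits, subtract, and repeat.
316 = 3×100 + 1×10 + 1×5 + 1×1
Count of 50: 0

0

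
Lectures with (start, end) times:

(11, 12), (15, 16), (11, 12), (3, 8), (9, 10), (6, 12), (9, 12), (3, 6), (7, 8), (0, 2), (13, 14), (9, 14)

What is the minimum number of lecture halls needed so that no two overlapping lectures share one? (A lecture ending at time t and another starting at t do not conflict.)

Count concurrent intervals with a sweep; the peak is the room count.
Events (time:±→running): 0:+→1 2:-→0 3:+→1 3:+→2 6:-→1 6:+→2 7:+→3 8:-→2 8:-→1 9:+→2 9:+→3 9:+→4 10:-→3 11:+→4 11:+→5 … peak 5.

5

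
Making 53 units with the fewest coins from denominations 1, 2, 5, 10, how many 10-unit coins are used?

Greedy: take as many of the largest coin as possible, then repeat with the remainder.
53 − 5×10→3 − 1×2→1 − 1×1→0
Count of 10: 5

5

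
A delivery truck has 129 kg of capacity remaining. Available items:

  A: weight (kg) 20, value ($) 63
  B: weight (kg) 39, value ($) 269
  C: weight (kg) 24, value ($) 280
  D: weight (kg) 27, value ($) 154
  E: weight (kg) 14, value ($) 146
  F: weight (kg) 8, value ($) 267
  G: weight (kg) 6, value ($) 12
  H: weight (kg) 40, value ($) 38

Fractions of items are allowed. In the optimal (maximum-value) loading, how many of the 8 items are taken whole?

5

Order: F (267/8=33.38) > C (280/24=11.67) > E (146/14=10.43) > B (269/39=6.90) > D (154/27=5.70) > A (63/20=3.15) > G (12/6=2.00) > H (38/40=0.95)
Fill: take F (8 @ 267) → take C (24 @ 280) → take E (14 @ 146) → take B (39 @ 269) → take D (27 @ 154) → take 17/20 of A → 53.55; 129/129 used.
5 item(s) taken whole; one partial (take 17/20 of A).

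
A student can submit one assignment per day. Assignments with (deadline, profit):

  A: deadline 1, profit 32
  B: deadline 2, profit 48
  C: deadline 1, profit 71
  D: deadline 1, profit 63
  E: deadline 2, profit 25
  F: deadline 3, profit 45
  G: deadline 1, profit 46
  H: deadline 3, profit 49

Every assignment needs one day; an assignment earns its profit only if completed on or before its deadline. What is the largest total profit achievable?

By profit: C(d1,71), D(d1,63), H(d3,49), B(d2,48), G(d1,46), F(d3,45), A(d1,32), E(d2,25)
C→slot 1; D skipped; H→slot 3; B→slot 2; G skipped; F skipped; A skipped; E skipped.
Profit = 71 + 48 + 49 = 168

168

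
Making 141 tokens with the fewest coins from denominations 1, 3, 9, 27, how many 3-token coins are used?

Greedy: take as many of the largest coin as possible, then repeat with the remainder.
141 = 5×27 + 2×3
Count of 3: 2

2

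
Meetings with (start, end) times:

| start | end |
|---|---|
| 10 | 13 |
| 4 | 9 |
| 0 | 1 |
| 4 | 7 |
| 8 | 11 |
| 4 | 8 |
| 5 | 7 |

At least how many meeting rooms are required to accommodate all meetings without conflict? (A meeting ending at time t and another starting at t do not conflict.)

4

Events (time:±→running): 0:+→1 1:-→0 4:+→1 4:+→2 4:+→3 5:+→4 … peak 4.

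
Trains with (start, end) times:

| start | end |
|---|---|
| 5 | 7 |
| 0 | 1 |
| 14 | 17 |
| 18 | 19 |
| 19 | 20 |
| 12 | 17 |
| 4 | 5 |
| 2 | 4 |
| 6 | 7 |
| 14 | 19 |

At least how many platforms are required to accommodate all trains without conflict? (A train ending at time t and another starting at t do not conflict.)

starts: [0, 2, 4, 5, 6, 12, 14, 14, 18, 19]
ends:   [1, 4, 5, 7, 7, 17, 17, 19, 19, 20]
s0→1 e1→0 s2→1 e4→0 s4→1 e5→0 s5→1 s6→2 e7→1 e7→0 s12→1 s14→2 s14→3  — peak 3.

3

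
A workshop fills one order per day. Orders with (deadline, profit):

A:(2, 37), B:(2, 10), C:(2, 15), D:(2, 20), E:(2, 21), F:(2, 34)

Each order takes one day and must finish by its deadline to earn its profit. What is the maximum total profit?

71

Sort by profit descending; place each in the latest free slot ≤ its deadline.
By profit: A(d2,37), F(d2,34), E(d2,21), D(d2,20), C(d2,15), B(d2,10)
A→slot 2; F→slot 1; E skipped; D skipped; C skipped; B skipped.
Profit = 34 + 37 = 71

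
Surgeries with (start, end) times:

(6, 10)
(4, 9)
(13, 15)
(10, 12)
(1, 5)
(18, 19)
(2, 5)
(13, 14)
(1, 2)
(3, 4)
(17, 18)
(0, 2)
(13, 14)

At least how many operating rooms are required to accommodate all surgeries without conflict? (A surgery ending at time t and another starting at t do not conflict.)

3

Count concurrent intervals with a sweep; the peak is the room count.
Events (time:±→running): 0:+→1 1:+→2 1:+→3 … peak 3.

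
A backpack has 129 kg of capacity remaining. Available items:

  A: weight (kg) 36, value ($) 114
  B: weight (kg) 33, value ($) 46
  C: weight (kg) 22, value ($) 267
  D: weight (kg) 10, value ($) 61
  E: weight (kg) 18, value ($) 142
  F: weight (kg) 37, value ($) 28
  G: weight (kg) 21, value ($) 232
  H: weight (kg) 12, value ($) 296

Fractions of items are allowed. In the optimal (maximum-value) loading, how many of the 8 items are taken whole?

6

Ratios (sorted): H 24.67, C 12.14, G 11.05, E 7.89, D 6.10, A 3.17, B 1.39, F 0.76
take H (12 @ 296); take C (22 @ 267); take G (21 @ 232); take E (18 @ 142); take D (10 @ 61); take A (36 @ 114); take 10/33 of B → 13.94. Capacity used 129/129.
6 item(s) taken whole; one partial (take 10/33 of B).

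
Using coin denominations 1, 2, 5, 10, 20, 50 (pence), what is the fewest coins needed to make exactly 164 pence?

6

164 = 3×50 + 1×10 + 2×2
Total coins = 3 + 1 + 2 = 6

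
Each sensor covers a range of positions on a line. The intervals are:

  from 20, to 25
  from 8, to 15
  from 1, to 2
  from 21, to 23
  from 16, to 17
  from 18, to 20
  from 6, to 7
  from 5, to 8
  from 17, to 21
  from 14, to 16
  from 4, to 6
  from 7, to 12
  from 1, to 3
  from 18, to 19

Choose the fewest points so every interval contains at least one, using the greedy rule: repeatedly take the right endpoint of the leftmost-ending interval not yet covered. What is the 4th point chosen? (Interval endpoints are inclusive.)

16

Process intervals by earliest right end; each time one isn't hit yet, stab at its right endpoint.
By right end: [1,2]  [1,3]  [4,6]  [6,7]  [5,8]  [7,12]  [8,15]  [14,16]  [16,17]  [18,19]  [18,20]  [17,21]  [21,23]  [20,25]
[1,2] uncovered → point at 2; [4,6] uncovered → point at 6; [7,12] uncovered → point at 12; [14,16] uncovered → point at 16; [18,19] uncovered → point at 19; [21,23] uncovered → point at 23.
Points: 2, 6, 12, 16, 19, 23 (6 total).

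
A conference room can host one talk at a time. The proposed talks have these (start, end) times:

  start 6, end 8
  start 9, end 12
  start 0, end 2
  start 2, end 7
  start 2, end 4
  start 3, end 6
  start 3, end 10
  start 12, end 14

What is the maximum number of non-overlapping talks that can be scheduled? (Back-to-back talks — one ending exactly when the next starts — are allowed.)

5

Sorted by end: (0,2)  (2,4)  (3,6)  (2,7)  (6,8)  (3,10)  (9,12)  (12,14)
take (0,2); take (2,4); skip (3,6); take (6,8); take (9,12); take (12,14).
Selected 5 talks.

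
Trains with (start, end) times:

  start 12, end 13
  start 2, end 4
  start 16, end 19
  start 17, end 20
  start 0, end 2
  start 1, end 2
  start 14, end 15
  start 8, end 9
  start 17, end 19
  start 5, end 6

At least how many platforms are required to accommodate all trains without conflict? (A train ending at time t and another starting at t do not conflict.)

3

Events (time:±→running): 0:+→1 1:+→2 2:-→1 2:-→0 2:+→1 4:-→0 5:+→1 6:-→0 8:+→1 9:-→0 12:+→1 13:-→0 14:+→1 15:-→0 16:+→1 17:+→2 17:+→3 … peak 3.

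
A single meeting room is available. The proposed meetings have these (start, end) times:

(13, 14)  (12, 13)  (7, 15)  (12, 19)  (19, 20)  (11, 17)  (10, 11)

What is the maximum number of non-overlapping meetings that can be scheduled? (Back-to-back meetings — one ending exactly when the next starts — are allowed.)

Sort by end time and greedily take each interval whose start is ≥ the last chosen end.
By end time: (10,11), (12,13), (13,14), (7,15), (11,17), (12,19), (19,20).
Pick (10,11); next start ≥ 11 → (12,13); next start ≥ 13 → (13,14); next start ≥ 14 → (19,20).
Selected 4 meetings.

4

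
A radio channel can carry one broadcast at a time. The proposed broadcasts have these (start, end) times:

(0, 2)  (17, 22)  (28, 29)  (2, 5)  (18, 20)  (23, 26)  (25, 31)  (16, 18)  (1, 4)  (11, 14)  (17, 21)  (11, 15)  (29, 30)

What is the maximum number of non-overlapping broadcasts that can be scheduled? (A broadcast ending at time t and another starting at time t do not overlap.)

Sort by end time and greedily take each interval whose start is ≥ the last chosen end.
By end time: (0,2), (1,4), (2,5), (11,14), (11,15), (16,18), (18,20), (17,21), (17,22), (23,26), (28,29), (29,30), (25,31).
Pick (0,2); next start ≥ 2 → (2,5); next start ≥ 5 → (11,14); next start ≥ 14 → (16,18); next start ≥ 18 → (18,20); next start ≥ 20 → (23,26); next start ≥ 26 → (28,29); next start ≥ 29 → (29,30).
Selected 8 broadcasts.

8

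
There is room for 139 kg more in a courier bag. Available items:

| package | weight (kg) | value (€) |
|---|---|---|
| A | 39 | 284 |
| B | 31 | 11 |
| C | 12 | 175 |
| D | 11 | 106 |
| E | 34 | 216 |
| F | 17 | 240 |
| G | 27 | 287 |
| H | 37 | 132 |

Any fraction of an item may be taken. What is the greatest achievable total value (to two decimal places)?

Greedy by value/weight ratio, highest first.
Order: C (175/12=14.58) > F (240/17=14.12) > G (287/27=10.63) > D (106/11=9.64) > A (284/39=7.28) > E (216/34=6.35) > H (132/37=3.57) > B (11/31=0.35)
Fill: take C (12 @ 175) → take F (17 @ 240) → take G (27 @ 287) → take D (11 @ 106) → take A (39 @ 284) → take 33/34 of E → 209.65; 139/139 used.
Total value = 1301.65

1301.65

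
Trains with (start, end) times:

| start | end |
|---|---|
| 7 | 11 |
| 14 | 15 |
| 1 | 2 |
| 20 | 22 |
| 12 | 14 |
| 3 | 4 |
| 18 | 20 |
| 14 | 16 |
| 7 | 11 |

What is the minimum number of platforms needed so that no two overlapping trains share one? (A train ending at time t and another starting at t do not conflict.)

2

Events (time:±→running): 1:+→1 2:-→0 3:+→1 4:-→0 7:+→1 7:+→2 … peak 2.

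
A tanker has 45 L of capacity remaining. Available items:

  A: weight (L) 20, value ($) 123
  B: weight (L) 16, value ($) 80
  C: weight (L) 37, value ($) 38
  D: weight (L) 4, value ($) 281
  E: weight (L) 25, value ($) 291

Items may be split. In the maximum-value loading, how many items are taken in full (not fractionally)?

Greedy by value/weight ratio, highest first.
Ratios (sorted): D 70.25, E 11.64, A 6.15, B 5.00, C 1.03
take D (4 @ 281); take E (25 @ 291); take 16/20 of A → 98.40. Capacity used 45/45.
2 item(s) taken whole; one partial (take 16/20 of A).

2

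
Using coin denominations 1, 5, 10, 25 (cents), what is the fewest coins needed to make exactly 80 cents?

80 − 3×25→5 − 1×5→0
Total coins = 3 + 1 = 4

4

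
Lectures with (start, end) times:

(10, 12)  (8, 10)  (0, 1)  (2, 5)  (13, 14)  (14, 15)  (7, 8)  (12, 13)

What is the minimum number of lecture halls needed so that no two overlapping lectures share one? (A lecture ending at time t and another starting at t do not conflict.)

1

starts: [0, 2, 7, 8, 10, 12, 13, 14]
ends:   [1, 5, 8, 10, 12, 13, 14, 15]
s0→1  — peak 1.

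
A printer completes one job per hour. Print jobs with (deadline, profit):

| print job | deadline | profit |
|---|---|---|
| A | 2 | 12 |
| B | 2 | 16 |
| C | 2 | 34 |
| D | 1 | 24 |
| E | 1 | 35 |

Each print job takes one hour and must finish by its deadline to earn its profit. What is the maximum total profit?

Sort by profit descending; place each in the latest free slot ≤ its deadline.
Profit order: E=35 C=34 D=24 B=16 A=12
Assign: E→slot 1, C→slot 2, D skipped, B skipped, A skipped.
Slots: [1:E] [2:C]
Profit = 35 + 34 = 69

69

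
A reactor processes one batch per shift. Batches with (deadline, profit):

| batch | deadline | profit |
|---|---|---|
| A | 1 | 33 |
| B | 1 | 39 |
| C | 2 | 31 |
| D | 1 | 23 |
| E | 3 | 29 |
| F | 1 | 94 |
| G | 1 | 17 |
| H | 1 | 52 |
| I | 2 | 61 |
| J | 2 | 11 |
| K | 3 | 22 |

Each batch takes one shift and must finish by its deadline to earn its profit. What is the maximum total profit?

Sort by profit descending; place each in the latest free slot ≤ its deadline.
By profit: F(d1,94), I(d2,61), H(d1,52), B(d1,39), A(d1,33), C(d2,31), E(d3,29), D(d1,23), K(d3,22), G(d1,17), J(d2,11)
F→slot 1; I→slot 2; H skipped; B skipped; A skipped; C skipped; E→slot 3; D skipped; K skipped; G skipped; J skipped.
Profit = 94 + 61 + 29 = 184

184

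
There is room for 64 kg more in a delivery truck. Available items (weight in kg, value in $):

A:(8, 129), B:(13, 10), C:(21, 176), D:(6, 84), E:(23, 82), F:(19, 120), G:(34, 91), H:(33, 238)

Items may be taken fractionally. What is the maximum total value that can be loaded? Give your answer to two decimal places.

Greedy by value/weight ratio, highest first.
Order: A (129/8=16.12) > D (84/6=14.00) > C (176/21=8.38) > H (238/33=7.21) > F (120/19=6.32) > E (82/23=3.57) > G (91/34=2.68) > B (10/13=0.77)
Fill: take A (8 @ 129) → take D (6 @ 84) → take C (21 @ 176) → take 29/33 of H → 209.15; 64/64 used.
Total value = 598.15

598.15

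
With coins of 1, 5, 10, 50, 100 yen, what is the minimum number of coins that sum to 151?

Use the largest denomination that fits, subtract, and repeat.
151 − 1×100→51 − 1×50→1 − 1×1→0
Total coins = 1 + 1 + 1 = 3

3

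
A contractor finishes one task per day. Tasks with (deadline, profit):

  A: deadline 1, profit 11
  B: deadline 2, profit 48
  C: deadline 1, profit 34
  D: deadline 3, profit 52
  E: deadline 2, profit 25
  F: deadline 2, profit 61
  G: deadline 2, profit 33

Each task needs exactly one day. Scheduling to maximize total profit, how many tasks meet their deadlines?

Profit order: F=61 D=52 B=48 C=34 G=33 E=25 A=11
Assign: F→slot 2, D→slot 3, B→slot 1, C skipped, G skipped, E skipped, A skipped.
Slots: [1:B] [2:F] [3:D]
3 of 7 scheduled.

3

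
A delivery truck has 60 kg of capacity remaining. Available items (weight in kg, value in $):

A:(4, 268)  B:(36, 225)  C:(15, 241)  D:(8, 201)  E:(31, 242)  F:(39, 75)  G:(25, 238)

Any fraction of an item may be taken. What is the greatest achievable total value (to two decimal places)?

1010.45

Ratios (sorted): A 67.00, D 25.12, C 16.07, G 9.52, E 7.81, B 6.25, F 1.92
take A (4 @ 268); take D (8 @ 201); take C (15 @ 241); take G (25 @ 238); take 8/31 of E → 62.45. Capacity used 60/60.
Total value = 1010.45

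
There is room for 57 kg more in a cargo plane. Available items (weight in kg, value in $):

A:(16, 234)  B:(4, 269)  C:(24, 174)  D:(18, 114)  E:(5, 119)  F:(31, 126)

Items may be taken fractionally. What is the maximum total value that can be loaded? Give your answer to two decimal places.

Order: B (269/4=67.25) > E (119/5=23.80) > A (234/16=14.62) > C (174/24=7.25) > D (114/18=6.33) > F (126/31=4.06)
Fill: take B (4 @ 269) → take E (5 @ 119) → take A (16 @ 234) → take C (24 @ 174) → take 8/18 of D → 50.67; 57/57 used.
Total value = 846.67

846.67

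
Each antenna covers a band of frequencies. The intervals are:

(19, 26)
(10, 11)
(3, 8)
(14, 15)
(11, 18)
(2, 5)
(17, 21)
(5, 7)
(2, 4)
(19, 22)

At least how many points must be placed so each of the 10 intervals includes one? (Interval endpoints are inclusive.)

5

By right end: [2,4]  [2,5]  [5,7]  [3,8]  [10,11]  [14,15]  [11,18]  [17,21]  [19,22]  [19,26]
[2,4] uncovered → point at 4; [5,7] uncovered → point at 7; [10,11] uncovered → point at 11; [14,15] uncovered → point at 15; [17,21] uncovered → point at 21.
Points: 4, 7, 11, 15, 21 (5 total).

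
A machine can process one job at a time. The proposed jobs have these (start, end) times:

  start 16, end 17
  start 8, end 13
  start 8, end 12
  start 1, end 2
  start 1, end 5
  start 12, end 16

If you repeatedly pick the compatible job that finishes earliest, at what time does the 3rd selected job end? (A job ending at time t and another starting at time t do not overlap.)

16

Sort by end time and greedily take each interval whose start is ≥ the last chosen end.
Sorted by end: (1,2)  (1,5)  (8,12)  (8,13)  (12,16)  (16,17)
take (1,2); take (8,12); take (12,16); take (16,17).
Selected: (1,2) (8,12) (12,16) (16,17)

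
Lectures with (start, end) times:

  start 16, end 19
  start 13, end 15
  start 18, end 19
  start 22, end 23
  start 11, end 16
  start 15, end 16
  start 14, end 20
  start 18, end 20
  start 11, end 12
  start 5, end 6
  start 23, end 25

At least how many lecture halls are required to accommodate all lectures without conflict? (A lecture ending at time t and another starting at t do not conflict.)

starts: [5, 11, 11, 13, 14, 15, 16, 18, 18, 22, 23]
ends:   [6, 12, 15, 16, 16, 19, 19, 20, 20, 23, 25]
s5→1 e6→0 s11→1 s11→2 e12→1 s13→2 s14→3 e15→2 s15→3 e16→2 e16→1 s16→2 s18→3 s18→4  — peak 4.

4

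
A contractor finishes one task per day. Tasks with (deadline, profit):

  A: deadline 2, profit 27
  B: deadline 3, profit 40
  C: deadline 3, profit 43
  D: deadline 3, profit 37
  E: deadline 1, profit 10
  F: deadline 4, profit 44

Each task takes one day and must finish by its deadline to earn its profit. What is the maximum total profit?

Profit order: F=44 C=43 B=40 D=37 A=27 E=10
Assign: F→slot 4, C→slot 3, B→slot 2, D→slot 1, A skipped, E skipped.
Slots: [1:D] [2:B] [3:C] [4:F]
Profit = 37 + 40 + 43 + 44 = 164

164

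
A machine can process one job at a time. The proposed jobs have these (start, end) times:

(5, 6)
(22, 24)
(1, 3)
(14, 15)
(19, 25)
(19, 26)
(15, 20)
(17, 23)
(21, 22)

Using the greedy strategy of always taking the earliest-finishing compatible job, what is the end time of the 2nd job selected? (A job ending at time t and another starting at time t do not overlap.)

6

Sorted by end: (1,3)  (5,6)  (14,15)  (15,20)  (21,22)  (17,23)  (22,24)  (19,25)  (19,26)
take (1,3); take (5,6); take (14,15); take (15,20); take (21,22); skip (17,23); take (22,24).
Selected: (1,3) (5,6) (14,15) (15,20) (21,22) (22,24)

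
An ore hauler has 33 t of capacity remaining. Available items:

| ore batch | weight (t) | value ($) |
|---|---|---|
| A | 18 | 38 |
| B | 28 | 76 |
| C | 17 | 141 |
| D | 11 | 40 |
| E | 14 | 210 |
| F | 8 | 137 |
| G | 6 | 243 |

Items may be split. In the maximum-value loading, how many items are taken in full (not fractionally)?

3

Greedy by value/weight ratio, highest first.
Order: G (243/6=40.50) > F (137/8=17.12) > E (210/14=15.00) > C (141/17=8.29) > D (40/11=3.64) > B (76/28=2.71) > A (38/18=2.11)
Fill: take G (6 @ 243) → take F (8 @ 137) → take E (14 @ 210) → take 5/17 of C → 41.47; 33/33 used.
3 item(s) taken whole; one partial (take 5/17 of C).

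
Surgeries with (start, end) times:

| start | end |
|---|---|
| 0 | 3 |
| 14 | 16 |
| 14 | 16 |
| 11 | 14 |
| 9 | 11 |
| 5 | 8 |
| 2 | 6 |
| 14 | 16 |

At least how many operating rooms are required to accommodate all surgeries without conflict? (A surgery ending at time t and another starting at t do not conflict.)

The answer is the maximum number of intervals overlapping at any instant.
starts: [0, 2, 5, 9, 11, 14, 14, 14]
ends:   [3, 6, 8, 11, 14, 16, 16, 16]
s0→1 s2→2 e3→1 s5→2 e6→1 e8→0 s9→1 e11→0 s11→1 e14→0 s14→1 s14→2 s14→3  — peak 3.

3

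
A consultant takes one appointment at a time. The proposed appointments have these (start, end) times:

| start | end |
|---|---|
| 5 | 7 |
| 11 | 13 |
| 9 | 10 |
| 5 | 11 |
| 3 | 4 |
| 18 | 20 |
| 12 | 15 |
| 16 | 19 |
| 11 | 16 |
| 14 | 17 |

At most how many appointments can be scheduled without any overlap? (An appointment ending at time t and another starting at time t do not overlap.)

Sorted by end: (3,4)  (5,7)  (9,10)  (5,11)  (11,13)  (12,15)  (11,16)  (14,17)  (16,19)  (18,20)
take (3,4); take (5,7); take (9,10); take (11,13); skip (12,15); skip (11,16); take (14,17); skip (16,19); take (18,20).
Selected 6 appointments.

6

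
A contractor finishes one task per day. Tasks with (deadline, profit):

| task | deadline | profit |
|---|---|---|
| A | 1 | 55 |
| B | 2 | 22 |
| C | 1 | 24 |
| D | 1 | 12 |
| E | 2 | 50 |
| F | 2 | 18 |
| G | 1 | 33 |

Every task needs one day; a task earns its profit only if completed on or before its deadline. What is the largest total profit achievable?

Profit order: A=55 E=50 G=33 C=24 B=22 F=18 D=12
Assign: A→slot 1, E→slot 2, G skipped, C skipped, B skipped, F skipped, D skipped.
Slots: [1:A] [2:E]
Profit = 55 + 50 = 105

105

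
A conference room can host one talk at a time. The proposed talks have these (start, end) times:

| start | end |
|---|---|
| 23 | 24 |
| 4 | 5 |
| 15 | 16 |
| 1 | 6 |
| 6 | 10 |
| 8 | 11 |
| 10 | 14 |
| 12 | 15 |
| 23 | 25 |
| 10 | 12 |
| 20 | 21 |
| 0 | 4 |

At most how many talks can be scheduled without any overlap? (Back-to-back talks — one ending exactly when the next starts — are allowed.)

8

Sorted by end: (0,4)  (4,5)  (1,6)  (6,10)  (8,11)  (10,12)  (10,14)  (12,15)  (15,16)  (20,21)  (23,24)  (23,25)
take (0,4); take (4,5); take (6,10); take (10,12); take (12,15); take (15,16); take (20,21); take (23,24).
Selected 8 talks.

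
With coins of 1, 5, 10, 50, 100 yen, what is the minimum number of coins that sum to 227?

7

Use the largest denomination that fits, subtract, and repeat.
227 − 2×100→27 − 2×10→7 − 1×5→2 − 2×1→0
Total coins = 2 + 2 + 1 + 2 = 7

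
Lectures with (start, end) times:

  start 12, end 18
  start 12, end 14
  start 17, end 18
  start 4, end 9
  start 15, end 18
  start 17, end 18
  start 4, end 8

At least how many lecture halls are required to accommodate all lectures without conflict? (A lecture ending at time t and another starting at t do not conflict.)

4

Count concurrent intervals with a sweep; the peak is the room count.
Events (time:±→running): 4:+→1 4:+→2 8:-→1 9:-→0 12:+→1 12:+→2 14:-→1 15:+→2 17:+→3 17:+→4 … peak 4.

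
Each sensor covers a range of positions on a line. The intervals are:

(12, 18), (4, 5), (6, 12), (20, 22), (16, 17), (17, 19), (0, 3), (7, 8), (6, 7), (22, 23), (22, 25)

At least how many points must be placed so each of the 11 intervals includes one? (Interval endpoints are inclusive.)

Process intervals by earliest right end; each time one isn't hit yet, stab at its right endpoint.
Sorted: [0,3] [4,5] [6,7] [7,8] [6,12] [16,17] [12,18] [17,19] [20,22] [22,23] [22,25]
{[0,3]} hit by 3; {[4,5]} hit by 5; {[6,7],[7,8],[6,12]} hit by 7; {[16,17],[12,18],[17,19]} hit by 17; {[20,22],[22,23],[22,25]} hit by 22.
Points: 3, 5, 7, 17, 22 (5 total).

5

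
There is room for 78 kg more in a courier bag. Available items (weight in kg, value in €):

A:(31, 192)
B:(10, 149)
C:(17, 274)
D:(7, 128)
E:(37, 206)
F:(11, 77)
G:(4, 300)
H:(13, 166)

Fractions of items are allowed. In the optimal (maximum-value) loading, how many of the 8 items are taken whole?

Order: G (300/4=75.00) > D (128/7=18.29) > C (274/17=16.12) > B (149/10=14.90) > H (166/13=12.77) > F (77/11=7.00) > A (192/31=6.19) > E (206/37=5.57)
Fill: take G (4 @ 300) → take D (7 @ 128) → take C (17 @ 274) → take B (10 @ 149) → take H (13 @ 166) → take F (11 @ 77) → take 16/31 of A → 99.10; 78/78 used.
6 item(s) taken whole; one partial (take 16/31 of A).

6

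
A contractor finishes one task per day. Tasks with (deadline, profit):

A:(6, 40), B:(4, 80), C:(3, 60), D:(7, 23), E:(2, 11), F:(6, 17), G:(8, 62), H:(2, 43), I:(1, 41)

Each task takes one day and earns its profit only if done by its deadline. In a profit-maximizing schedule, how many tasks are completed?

Profit order: B=80 G=62 C=60 H=43 I=41 A=40 D=23 F=17 E=11
Assign: B→slot 4, G→slot 8, C→slot 3, H→slot 2, I→slot 1, A→slot 6, D→slot 7, F→slot 5, E skipped.
Slots: [1:I] [2:H] [3:C] [4:B] [5:F] [6:A] [7:D] [8:G]
8 of 9 scheduled.

8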